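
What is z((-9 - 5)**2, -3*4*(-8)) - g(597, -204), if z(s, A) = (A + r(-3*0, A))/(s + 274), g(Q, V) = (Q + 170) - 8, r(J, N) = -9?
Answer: -356643/470 ≈ -758.81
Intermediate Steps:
g(Q, V) = 162 + Q (g(Q, V) = (170 + Q) - 8 = 162 + Q)
z(s, A) = (-9 + A)/(274 + s) (z(s, A) = (A - 9)/(s + 274) = (-9 + A)/(274 + s))
z((-9 - 5)**2, -3*4*(-8)) - g(597, -204) = (-9 - 3*4*(-8))/(274 + (-9 - 5)**2) - (162 + 597) = (-9 - 12*(-8))/(274 + (-14)**2) - 1*759 = (-9 + 96)/(274 + 196) - 759 = 87/470 - 759 = -356643/470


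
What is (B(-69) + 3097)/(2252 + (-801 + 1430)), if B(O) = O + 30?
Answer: 3058/2881 ≈ 1.0614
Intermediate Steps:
B(O) = 30 + O
(B(-69) + 3097)/(2252 + (-801 + 1430)) = ((30 - 69) + 3097)/(2252 + (-801 + 1430)) = (-39 + 3097)/(2252 + 629) = 3058/2881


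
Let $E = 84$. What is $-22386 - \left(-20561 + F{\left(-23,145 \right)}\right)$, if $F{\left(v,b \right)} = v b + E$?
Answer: $1426$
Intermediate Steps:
$F{\left(v,b \right)} = 84 + b v$ ($F{\left(v,b \right)} = v b + 84 = b v + 84 = 84 + b v$)
$-22386 - \left(-20561 + F{\left(-23,145 \right)}\right) = -22386 - \left(-20561 + \left(84 + 145 \left(-23\right)\right)\right) = -22386 - \left(-20561 + \left(84 - 3335\right)\right) = -22386 - \left(-20561 - 3251\right) = -22386 - -23812 = -22386 + 23812 = 1426$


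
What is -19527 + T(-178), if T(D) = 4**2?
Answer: -19511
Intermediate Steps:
T(D) = 16
-19527 + T(-178) = -19527 + 16 = -19511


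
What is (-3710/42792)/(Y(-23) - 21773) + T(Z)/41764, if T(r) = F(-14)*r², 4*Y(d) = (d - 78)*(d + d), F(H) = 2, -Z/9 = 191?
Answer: 46541022755843/328894225101 ≈ 141.51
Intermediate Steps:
Z = -1719 (Z = -9*191 = -1719)
Y(d) = d*(-78 + d)/2 (Y(d) = ((d - 78)*(d + d))/4 = ((-78 + d)*(2*d))/4 = (2*d*(-78 + d))/4 = d*(-78 + d)/2)
T(r) = 2*r²
(-3710/42792)/(Y(-23) - 21773) + T(Z)/41764 = (-3710/42792)/((½)*(-23)*(-78 - 23) - 21773) + (2*(-1719)²)/41764 = (-3710*1/42792)/((½)*(-23)*(-101) - 21773) + (2*2954961)*(1/41764) = -1855/(21396*(2323/2 - 21773)) + 5909922*(1/41764) = -1855/(21396*(-41223/2)) + 2954961/20882 = -1855/21396*(-2/41223) + 2954961/20882 = 265/63000522 + 2954961/20882 = 46541022755843/328894225101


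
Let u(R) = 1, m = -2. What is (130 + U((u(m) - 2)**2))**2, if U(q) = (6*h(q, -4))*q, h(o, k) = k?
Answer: 11236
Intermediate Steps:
U(q) = -24*q (U(q) = (6*(-4))*q = -24*q)
(130 + U((u(m) - 2)**2))**2 = (130 - 24*(1 - 2)**2)**2 = (130 - 24*(-1)**2)**2 = (130 - 24*1)**2 = (130 - 24)**2 = 106**2 = 11236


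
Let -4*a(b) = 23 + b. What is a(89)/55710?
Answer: -14/27855 ≈ -0.00050260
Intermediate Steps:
a(b) = -23/4 - b/4 (a(b) = -(23 + b)/4 = -23/4 - b/4)
a(89)/55710 = (-23/4 - ¼*89)/55710 = (-23/4 - 89/4)*(1/55710) = -28*1/55710 = -14/27855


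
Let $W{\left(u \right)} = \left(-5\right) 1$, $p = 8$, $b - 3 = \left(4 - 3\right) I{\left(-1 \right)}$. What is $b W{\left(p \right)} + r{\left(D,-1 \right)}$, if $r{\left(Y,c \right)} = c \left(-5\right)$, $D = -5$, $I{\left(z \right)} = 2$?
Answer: $-20$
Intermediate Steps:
$b = 5$ ($b = 3 + \left(4 - 3\right) 2 = 3 + 1 \cdot 2 = 3 + 2 = 5$)
$W{\left(u \right)} = -5$
$r{\left(Y,c \right)} = - 5 c$
$b W{\left(p \right)} + r{\left(D,-1 \right)} = 5 \left(-5\right) - -5 = -25 + 5 = -20$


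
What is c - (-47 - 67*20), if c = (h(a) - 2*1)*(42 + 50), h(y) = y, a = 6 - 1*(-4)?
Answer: 2123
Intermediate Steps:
a = 10 (a = 6 + 4 = 10)
c = 736 (c = (10 - 2*1)*(42 + 50) = (10 - 2)*92 = 8*92 = 736)
c - (-47 - 67*20) = 736 - (-47 - 67*20) = 736 - (-47 - 1340) = 736 - 1*(-1387) = 736 + 1387 = 2123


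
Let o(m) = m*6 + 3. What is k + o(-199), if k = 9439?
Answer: 8248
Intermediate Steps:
o(m) = 3 + 6*m (o(m) = 6*m + 3 = 3 + 6*m)
k + o(-199) = 9439 + (3 + 6*(-199)) = 9439 + (3 - 1194) = 9439 - 1191 = 8248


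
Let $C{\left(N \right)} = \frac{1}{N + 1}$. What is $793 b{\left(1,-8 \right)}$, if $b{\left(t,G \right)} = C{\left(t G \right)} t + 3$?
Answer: $\frac{15860}{7} \approx 2265.7$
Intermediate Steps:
$C{\left(N \right)} = \frac{1}{1 + N}$
$b{\left(t,G \right)} = 3 + \frac{t}{1 + G t}$ ($b{\left(t,G \right)} = \frac{t}{1 + t G} + 3 = \frac{t}{1 + G t} + 3 = 3 + \frac{t}{1 + G t}$)
$793 b{\left(1,-8 \right)} = 793 \left(3 + 1 \frac{1}{1 - 8}\right) = 793 \left(3 + 1 \frac{1}{-7}\right) = 793 \left(3 + 1 \left(- \frac{1}{7}\right)\right) = 793 \left(3 - \frac{1}{7}\right) = 793 \cdot \frac{20}{7} = \frac{15860}{7}$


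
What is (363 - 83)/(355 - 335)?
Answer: 14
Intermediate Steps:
(363 - 83)/(355 - 335) = 280/20 = 280*(1/20) = 14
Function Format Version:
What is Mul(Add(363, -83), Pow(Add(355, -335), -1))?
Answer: 14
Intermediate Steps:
Mul(Add(363, -83), Pow(Add(355, -335), -1)) = Mul(280, Pow(20, -1)) = Mul(280, Rational(1, 20)) = 14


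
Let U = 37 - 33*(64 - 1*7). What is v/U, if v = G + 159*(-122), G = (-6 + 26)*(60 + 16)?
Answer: 8939/922 ≈ 9.6952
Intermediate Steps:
G = 1520 (G = 20*76 = 1520)
U = -1844 (U = 37 - 33*(64 - 7) = 37 - 33*57 = 37 - 1881 = -1844)
v = -17878 (v = 1520 + 159*(-122) = 1520 - 19398 = -17878)
v/U = -17878/(-1844) = -17878*(-1/1844) = 8939/922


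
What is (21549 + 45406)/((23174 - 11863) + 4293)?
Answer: 66955/15604 ≈ 4.2909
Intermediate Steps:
(21549 + 45406)/((23174 - 11863) + 4293) = 66955/(11311 + 4293) = 66955/15604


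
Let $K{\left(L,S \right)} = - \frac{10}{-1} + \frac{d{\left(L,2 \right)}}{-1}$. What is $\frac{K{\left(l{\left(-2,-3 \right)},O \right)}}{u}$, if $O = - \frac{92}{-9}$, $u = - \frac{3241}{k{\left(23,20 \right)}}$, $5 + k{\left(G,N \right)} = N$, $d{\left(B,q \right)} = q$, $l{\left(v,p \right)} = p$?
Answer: $- \frac{120}{3241} \approx -0.037026$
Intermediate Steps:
$k{\left(G,N \right)} = -5 + N$
$u = - \frac{3241}{15}$ ($u = - \frac{3241}{-5 + 20} = - \frac{3241}{15} \approx -216.07$)
$O = \frac{92}{9}$ ($O = \left(-92\right) \left(- \frac{1}{9}\right) = \frac{92}{9} \approx 10.222$)
$K{\left(L,S \right)} = 8$ ($K{\left(L,S \right)} = - \frac{10}{-1} + \frac{2}{-1} = \left(-10\right) \left(-1\right) + 2 \left(-1\right) = 10 - 2 = 8$)
$\frac{K{\left(l{\left(-2,-3 \right)},O \right)}}{u} = \frac{8}{- \frac{3241}{15}} = 8 \left(- \frac{15}{3241}\right) = - \frac{120}{3241}$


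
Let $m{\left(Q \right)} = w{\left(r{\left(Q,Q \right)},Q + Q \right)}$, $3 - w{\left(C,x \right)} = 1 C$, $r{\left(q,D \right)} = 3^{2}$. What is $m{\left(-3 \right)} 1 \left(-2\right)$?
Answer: $12$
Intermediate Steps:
$r{\left(q,D \right)} = 9$
$w{\left(C,x \right)} = 3 - C$ ($w{\left(C,x \right)} = 3 - 1 C = 3 - C$)
$m{\left(Q \right)} = -6$ ($m{\left(Q \right)} = 3 - 9 = -6$)
$m{\left(-3 \right)} 1 \left(-2\right) = \left(-6\right) 1 \left(-2\right) = \left(-6\right) \left(-2\right) = 12$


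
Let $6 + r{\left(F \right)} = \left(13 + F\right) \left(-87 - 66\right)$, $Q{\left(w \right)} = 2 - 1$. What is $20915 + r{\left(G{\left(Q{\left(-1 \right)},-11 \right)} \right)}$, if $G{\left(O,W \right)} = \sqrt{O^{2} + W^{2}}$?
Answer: $18920 - 153 \sqrt{122} \approx 17230.0$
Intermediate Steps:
$Q{\left(w \right)} = 1$
$r{\left(F \right)} = -1995 - 153 F$ ($r{\left(F \right)} = -6 + \left(13 + F\right) \left(-87 - 66\right) = -6 + \left(13 + F\right) \left(-153\right) = -6 - \left(1989 + 153 F\right) = -1995 - 153 F$)
$20915 + r{\left(G{\left(Q{\left(-1 \right)},-11 \right)} \right)} = 20915 - \left(1995 + 153 \sqrt{1^{2} + \left(-11\right)^{2}}\right) = 20915 - \left(1995 + 153 \sqrt{1 + 121}\right) = 20915 - \left(1995 + 153 \sqrt{122}\right) = 18920 - 153 \sqrt{122}$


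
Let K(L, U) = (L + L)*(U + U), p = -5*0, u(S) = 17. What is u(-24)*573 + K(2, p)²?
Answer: 9741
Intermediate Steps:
p = 0
K(L, U) = 4*L*U (K(L, U) = (2*L)*(2*U) = 4*L*U)
u(-24)*573 + K(2, p)² = 17*573 + (4*2*0)² = 9741 + 0² = 9741 + 0 = 9741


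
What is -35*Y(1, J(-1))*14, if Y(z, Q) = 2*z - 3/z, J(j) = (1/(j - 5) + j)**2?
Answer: 490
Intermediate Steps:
J(j) = (j + 1/(-5 + j))**2 (J(j) = (1/(-5 + j) + j)**2 = (j + 1/(-5 + j))**2)
Y(z, Q) = -3/z + 2*z
-35*Y(1, J(-1))*14 = -35*(-3/1 + 2*1)*14 = -35*(-3*1 + 2)*14 = -35*(-3 + 2)*14 = -35*(-1)*14 = 35*14 = 490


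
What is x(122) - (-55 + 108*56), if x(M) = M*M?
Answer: 8891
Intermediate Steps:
x(M) = M**2
x(122) - (-55 + 108*56) = 122**2 - (-55 + 108*56) = 14884 - (-55 + 6048) = 14884 - 1*5993 = 14884 - 5993 = 8891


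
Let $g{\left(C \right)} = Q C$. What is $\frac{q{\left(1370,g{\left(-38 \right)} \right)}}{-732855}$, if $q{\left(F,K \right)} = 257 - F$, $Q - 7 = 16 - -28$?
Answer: $\frac{371}{244285} \approx 0.0015187$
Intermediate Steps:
$Q = 51$ ($Q = 7 + \left(16 - -28\right) = 7 + \left(16 + 28\right) = 7 + 44 = 51$)
$g{\left(C \right)} = 51 C$
$\frac{q{\left(1370,g{\left(-38 \right)} \right)}}{-732855} = \frac{257 - 1370}{-732855} = \left(257 - 1370\right) \left(- \frac{1}{732855}\right) = \left(-1113\right) \left(- \frac{1}{732855}\right) = \frac{371}{244285}$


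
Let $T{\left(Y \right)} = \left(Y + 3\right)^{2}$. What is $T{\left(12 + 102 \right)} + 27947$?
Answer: $41636$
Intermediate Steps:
$T{\left(Y \right)} = \left(3 + Y\right)^{2}$
$T{\left(12 + 102 \right)} + 27947 = \left(3 + \left(12 + 102\right)\right)^{2} + 27947 = \left(3 + 114\right)^{2} + 27947 = 117^{2} + 27947 = 13689 + 27947 = 41636$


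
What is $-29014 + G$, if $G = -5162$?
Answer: $-34176$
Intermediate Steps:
$-29014 + G = -29014 - 5162 = -34176$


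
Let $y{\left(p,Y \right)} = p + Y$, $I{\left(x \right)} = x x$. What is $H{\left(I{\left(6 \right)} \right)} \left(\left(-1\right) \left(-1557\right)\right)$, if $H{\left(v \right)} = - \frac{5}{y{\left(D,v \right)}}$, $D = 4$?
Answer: $- \frac{1557}{8} \approx -194.63$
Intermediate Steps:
$I{\left(x \right)} = x^{2}$
$y{\left(p,Y \right)} = Y + p$
$H{\left(v \right)} = - \frac{5}{4 + v}$ ($H{\left(v \right)} = - \frac{5}{v + 4} = - \frac{5}{4 + v}$)
$H{\left(I{\left(6 \right)} \right)} \left(\left(-1\right) \left(-1557\right)\right) = - \frac{5}{4 + 6^{2}} \left(\left(-1\right) \left(-1557\right)\right) = - \frac{5}{4 + 36} \cdot 1557 = - \frac{5}{40} \cdot 1557 = \left(-5\right) \frac{1}{40} \cdot 1557 = \left(- \frac{1}{8}\right) 1557 = - \frac{1557}{8}$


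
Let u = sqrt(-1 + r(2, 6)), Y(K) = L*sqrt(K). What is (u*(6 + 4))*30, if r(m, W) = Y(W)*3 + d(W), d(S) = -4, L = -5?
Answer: 300*sqrt(-5 - 15*sqrt(6)) ≈ 1938.3*I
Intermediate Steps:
Y(K) = -5*sqrt(K)
r(m, W) = -4 - 15*sqrt(W) (r(m, W) = -5*sqrt(W)*3 - 4 = -15*sqrt(W) - 4 = -4 - 15*sqrt(W))
u = sqrt(-5 - 15*sqrt(6)) (u = sqrt(-1 + (-4 - 15*sqrt(6))) = sqrt(-5 - 15*sqrt(6)) ≈ 6.4608*I)
(u*(6 + 4))*30 = (sqrt(-5 - 15*sqrt(6))*(6 + 4))*30 = (sqrt(-5 - 15*sqrt(6))*10)*30 = (10*sqrt(-5 - 15*sqrt(6)))*30 = 300*sqrt(-5 - 15*sqrt(6))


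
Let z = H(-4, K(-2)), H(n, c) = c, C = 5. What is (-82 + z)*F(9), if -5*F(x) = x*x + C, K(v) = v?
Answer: 7224/5 ≈ 1444.8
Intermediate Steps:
F(x) = -1 - x**2/5 (F(x) = -(x*x + 5)/5 = -(x**2 + 5)/5 = -(5 + x**2)/5 = -1 - x**2/5)
z = -2
(-82 + z)*F(9) = (-82 - 2)*(-1 - 1/5*9**2) = -84*(-1 - 1/5*81) = -84*(-1 - 81/5) = -84*(-86/5) = 7224/5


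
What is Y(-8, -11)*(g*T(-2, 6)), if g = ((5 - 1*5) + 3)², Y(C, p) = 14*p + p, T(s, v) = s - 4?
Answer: 8910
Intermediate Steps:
T(s, v) = -4 + s
Y(C, p) = 15*p
g = 9 (g = ((5 - 5) + 3)² = (0 + 3)² = 3² = 9)
Y(-8, -11)*(g*T(-2, 6)) = (15*(-11))*(9*(-4 - 2)) = -1485*(-6) = -165*(-54) = 8910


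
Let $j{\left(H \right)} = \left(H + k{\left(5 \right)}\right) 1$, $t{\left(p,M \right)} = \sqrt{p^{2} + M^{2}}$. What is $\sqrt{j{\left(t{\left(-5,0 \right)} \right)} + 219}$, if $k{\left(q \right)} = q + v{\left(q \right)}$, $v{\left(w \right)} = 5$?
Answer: $3 \sqrt{26} \approx 15.297$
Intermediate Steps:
$t{\left(p,M \right)} = \sqrt{M^{2} + p^{2}}$
$k{\left(q \right)} = 5 + q$ ($k{\left(q \right)} = q + 5 = 5 + q$)
$j{\left(H \right)} = 10 + H$ ($j{\left(H \right)} = \left(H + \left(5 + 5\right)\right) 1 = \left(H + 10\right) 1 = \left(10 + H\right) 1 = 10 + H$)
$\sqrt{j{\left(t{\left(-5,0 \right)} \right)} + 219} = \sqrt{\left(10 + \sqrt{0^{2} + \left(-5\right)^{2}}\right) + 219} = \sqrt{\left(10 + \sqrt{0 + 25}\right) + 219} = \sqrt{\left(10 + \sqrt{25}\right) + 219} = \sqrt{\left(10 + 5\right) + 219} = \sqrt{15 + 219} = \sqrt{234} = 3 \sqrt{26}$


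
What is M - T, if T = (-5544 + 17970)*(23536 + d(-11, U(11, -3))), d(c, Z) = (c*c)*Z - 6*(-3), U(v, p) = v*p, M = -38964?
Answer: -243103950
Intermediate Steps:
U(v, p) = p*v
d(c, Z) = 18 + Z*c² (d(c, Z) = c²*Z + 18 = Z*c² + 18 = 18 + Z*c²)
T = 243064986 (T = (-5544 + 17970)*(23536 + (18 - 3*11*(-11)²)) = 12426*(23536 + (18 - 33*121)) = 12426*(23536 + (18 - 3993)) = 12426*(23536 - 3975) = 12426*19561 = 243064986)
M - T = -38964 - 1*243064986 = -38964 - 243064986 = -243103950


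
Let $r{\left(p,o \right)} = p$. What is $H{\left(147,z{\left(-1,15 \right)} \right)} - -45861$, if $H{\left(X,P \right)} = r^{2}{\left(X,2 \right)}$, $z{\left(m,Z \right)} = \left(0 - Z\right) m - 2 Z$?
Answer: $67470$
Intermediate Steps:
$z{\left(m,Z \right)} = - 2 Z - Z m$ ($z{\left(m,Z \right)} = - Z m - 2 Z = - 2 Z - Z m$)
$H{\left(X,P \right)} = X^{2}$
$H{\left(147,z{\left(-1,15 \right)} \right)} - -45861 = 147^{2} - -45861 = 21609 + 45861 = 67470$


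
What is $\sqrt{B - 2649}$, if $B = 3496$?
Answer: $11 \sqrt{7} \approx 29.103$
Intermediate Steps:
$\sqrt{B - 2649} = \sqrt{3496 - 2649} = \sqrt{847} = 11 \sqrt{7}$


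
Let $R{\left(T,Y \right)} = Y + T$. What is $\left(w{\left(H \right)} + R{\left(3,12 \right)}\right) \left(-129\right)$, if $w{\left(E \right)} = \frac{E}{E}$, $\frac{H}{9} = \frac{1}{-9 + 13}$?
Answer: $-2064$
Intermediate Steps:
$H = \frac{9}{4}$ ($H = \frac{9}{-9 + 13} = \frac{9}{4} \approx 2.25$)
$R{\left(T,Y \right)} = T + Y$
$w{\left(E \right)} = 1$
$\left(w{\left(H \right)} + R{\left(3,12 \right)}\right) \left(-129\right) = \left(1 + \left(3 + 12\right)\right) \left(-129\right) = \left(1 + 15\right) \left(-129\right) = 16 \left(-129\right) = -2064$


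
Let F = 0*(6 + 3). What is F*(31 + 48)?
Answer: 0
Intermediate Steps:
F = 0 (F = 0*9 = 0)
F*(31 + 48) = 0*(31 + 48) = 0*79 = 0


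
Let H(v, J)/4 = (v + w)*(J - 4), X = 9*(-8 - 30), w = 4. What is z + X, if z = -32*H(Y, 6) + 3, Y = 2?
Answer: -1875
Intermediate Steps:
X = -342 (X = 9*(-38) = -342)
H(v, J) = 4*(-4 + J)*(4 + v) (H(v, J) = 4*((v + 4)*(J - 4)) = 4*((4 + v)*(-4 + J)) = 4*((-4 + J)*(4 + v)) = 4*(-4 + J)*(4 + v))
z = -1533 (z = -32*(-64 - 16*2 + 16*6 + 4*6*2) + 3 = -32*(-64 - 32 + 96 + 48) + 3 = -32*48 + 3 = -1536 + 3 = -1533)
z + X = -1533 - 342 = -1875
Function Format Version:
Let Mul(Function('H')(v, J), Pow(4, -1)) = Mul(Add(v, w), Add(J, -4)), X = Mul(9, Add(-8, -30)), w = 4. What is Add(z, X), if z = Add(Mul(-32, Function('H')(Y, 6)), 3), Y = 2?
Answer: -1875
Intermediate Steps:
X = -342 (X = Mul(9, -38) = -342)
Function('H')(v, J) = Mul(4, Add(-4, J), Add(4, v)) (Function('H')(v, J) = Mul(4, Mul(Add(v, 4), Add(J, -4))) = Mul(4, Mul(Add(4, v), Add(-4, J))) = Mul(4, Mul(Add(-4, J), Add(4, v))) = Mul(4, Add(-4, J), Add(4, v)))
z = -1533 (z = Add(Mul(-32, Add(-64, Mul(-16, 2), Mul(16, 6), Mul(4, 6, 2))), 3) = Add(Mul(-32, Add(-64, -32, 96, 48)), 3) = Add(Mul(-32, 48), 3) = Add(-1536, 3) = -1533)
Add(z, X) = Add(-1533, -342) = -1875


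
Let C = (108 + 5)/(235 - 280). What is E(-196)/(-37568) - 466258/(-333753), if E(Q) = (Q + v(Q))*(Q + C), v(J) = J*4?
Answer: -35559168559/9403824528 ≈ -3.7814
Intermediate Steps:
v(J) = 4*J
C = -113/45 (C = 113/(-45) = 113*(-1/45) = -113/45 ≈ -2.5111)
E(Q) = 5*Q*(-113/45 + Q) (E(Q) = (Q + 4*Q)*(Q - 113/45) = (5*Q)*(-113/45 + Q) = 5*Q*(-113/45 + Q))
E(-196)/(-37568) - 466258/(-333753) = ((⅑)*(-196)*(-113 + 45*(-196)))/(-37568) - 466258/(-333753) = ((⅑)*(-196)*(-113 - 8820))*(-1/37568) - 466258*(-1/333753) = ((⅑)*(-196)*(-8933))*(-1/37568) + 466258/333753 = (1750868/9)*(-1/37568) + 466258/333753 = -437717/84528 + 466258/333753 = -35559168559/9403824528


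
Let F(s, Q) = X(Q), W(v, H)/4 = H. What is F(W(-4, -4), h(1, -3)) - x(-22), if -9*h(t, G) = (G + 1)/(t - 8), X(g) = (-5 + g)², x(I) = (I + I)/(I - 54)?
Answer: 1865632/75411 ≈ 24.740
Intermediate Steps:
x(I) = 2*I/(-54 + I) (x(I) = (2*I)/(-54 + I) = 2*I/(-54 + I))
W(v, H) = 4*H
h(t, G) = -(1 + G)/(9*(-8 + t)) (h(t, G) = -(G + 1)/(9*(t - 8)) = -(1 + G)/(9*(-8 + t)))
F(s, Q) = (-5 + Q)²
F(W(-4, -4), h(1, -3)) - x(-22) = (-5 + (-1 - 1*(-3))/(9*(-8 + 1)))² - 2*(-22)/(-54 - 22) = (-5 + (⅑)*(-1 + 3)/(-7))² - 2*(-22)/(-76) = (-5 + (⅑)*(-⅐)*2)² - 2*(-22)*(-1)/76 = (-5 - 2/63)² - 1*11/19 = (-317/63)² - 11/19 = 100489/3969 - 11/19 = 1865632/75411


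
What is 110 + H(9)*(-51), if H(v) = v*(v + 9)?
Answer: -8152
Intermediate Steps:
H(v) = v*(9 + v)
110 + H(9)*(-51) = 110 + (9*(9 + 9))*(-51) = 110 + (9*18)*(-51) = 110 + 162*(-51) = 110 - 8262 = -8152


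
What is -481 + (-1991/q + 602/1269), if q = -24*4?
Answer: -18670991/40608 ≈ -459.79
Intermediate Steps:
q = -96
-481 + (-1991/q + 602/1269) = -481 + (-1991/(-96) + 602/1269) = -481 + (-1991*(-1/96) + 602*(1/1269)) = -481 + (1991/96 + 602/1269) = -481 + 861457/40608 = -18670991/40608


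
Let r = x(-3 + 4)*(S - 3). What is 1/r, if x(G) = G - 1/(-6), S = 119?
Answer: 3/406 ≈ 0.0073892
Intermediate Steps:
x(G) = ⅙ + G (x(G) = G - (-1)/6 = G - 1*(-⅙) = G + ⅙ = ⅙ + G)
r = 406/3 (r = (⅙ + (-3 + 4))*(119 - 3) = (⅙ + 1)*116 = (7/6)*116 = 406/3 ≈ 135.33)
1/r = 1/(406/3) = 3/406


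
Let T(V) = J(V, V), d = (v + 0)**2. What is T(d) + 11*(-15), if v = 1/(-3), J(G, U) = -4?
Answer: -169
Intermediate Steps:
v = -1/3 ≈ -0.33333
d = 1/9 (d = (-1/3 + 0)**2 = (-1/3)**2 = 1/9 ≈ 0.11111)
T(V) = -4
T(d) + 11*(-15) = -4 + 11*(-15) = -4 - 165 = -169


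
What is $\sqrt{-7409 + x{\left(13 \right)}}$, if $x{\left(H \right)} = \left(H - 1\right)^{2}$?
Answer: $i \sqrt{7265} \approx 85.235 i$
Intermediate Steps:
$x{\left(H \right)} = \left(-1 + H\right)^{2}$
$\sqrt{-7409 + x{\left(13 \right)}} = \sqrt{-7409 + \left(-1 + 13\right)^{2}} = \sqrt{-7409 + 12^{2}} = \sqrt{-7409 + 144} = \sqrt{-7265} = i \sqrt{7265}$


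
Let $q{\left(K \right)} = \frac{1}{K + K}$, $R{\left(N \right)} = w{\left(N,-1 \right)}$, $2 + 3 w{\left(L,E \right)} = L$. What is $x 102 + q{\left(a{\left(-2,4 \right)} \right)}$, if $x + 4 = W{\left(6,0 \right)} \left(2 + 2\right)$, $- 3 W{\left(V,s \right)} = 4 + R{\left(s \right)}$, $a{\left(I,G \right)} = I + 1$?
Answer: $- \frac{5171}{6} \approx -861.83$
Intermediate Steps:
$w{\left(L,E \right)} = - \frac{2}{3} + \frac{L}{3}$
$R{\left(N \right)} = - \frac{2}{3} + \frac{N}{3}$
$a{\left(I,G \right)} = 1 + I$
$q{\left(K \right)} = \frac{1}{2 K}$
$W{\left(V,s \right)} = - \frac{10}{9} - \frac{s}{9}$ ($W{\left(V,s \right)} = - \frac{4 + \left(- \frac{2}{3} + \frac{s}{3}\right)}{3} = - \frac{\frac{10}{3} + \frac{s}{3}}{3} = - \frac{10}{9} - \frac{s}{9}$)
$x = - \frac{76}{9}$ ($x = -4 + \left(- \frac{10}{9} - 0\right) \left(2 + 2\right) = -4 + \left(- \frac{10}{9} + 0\right) 4 = -4 - \frac{40}{9} = - \frac{76}{9} \approx -8.4444$)
$x 102 + q{\left(a{\left(-2,4 \right)} \right)} = \left(- \frac{76}{9}\right) 102 + \frac{1}{2 \left(1 - 2\right)} = - \frac{2584}{3} + \frac{1}{2 \left(-1\right)} = - \frac{2584}{3} + \frac{1}{2} \left(-1\right) = - \frac{2584}{3} - \frac{1}{2} = - \frac{5171}{6}$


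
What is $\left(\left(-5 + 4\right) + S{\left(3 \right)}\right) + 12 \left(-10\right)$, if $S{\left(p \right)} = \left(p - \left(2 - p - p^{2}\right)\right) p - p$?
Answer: $-85$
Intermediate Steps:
$S{\left(p \right)} = - p + p \left(-2 + p^{2} + 2 p\right)$ ($S{\left(p \right)} = \left(p - \left(2 - p - p^{2}\right)\right) p - p = \left(p + \left(-2 + p + p^{2}\right)\right) p - p = \left(-2 + p^{2} + 2 p\right) p - p = p \left(-2 + p^{2} + 2 p\right) - p = - p + p \left(-2 + p^{2} + 2 p\right)$)
$\left(\left(-5 + 4\right) + S{\left(3 \right)}\right) + 12 \left(-10\right) = \left(\left(-5 + 4\right) + 3 \left(-3 + 3^{2} + 2 \cdot 3\right)\right) + 12 \left(-10\right) = \left(-1 + 3 \left(-3 + 9 + 6\right)\right) - 120 = \left(-1 + 3 \cdot 12\right) - 120 = \left(-1 + 36\right) - 120 = 35 - 120 = -85$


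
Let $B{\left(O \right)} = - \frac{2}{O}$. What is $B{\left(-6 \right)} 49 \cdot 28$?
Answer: $\frac{1372}{3} \approx 457.33$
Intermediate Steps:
$B{\left(-6 \right)} 49 \cdot 28 = - \frac{2}{-6} \cdot 49 \cdot 28 = \left(-2\right) \left(- \frac{1}{6}\right) 49 \cdot 28 = \frac{1}{3} \cdot 49 \cdot 28 = \frac{49}{3} \cdot 28 = \frac{1372}{3}$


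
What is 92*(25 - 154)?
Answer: -11868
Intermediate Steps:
92*(25 - 154) = 92*(-129) = -11868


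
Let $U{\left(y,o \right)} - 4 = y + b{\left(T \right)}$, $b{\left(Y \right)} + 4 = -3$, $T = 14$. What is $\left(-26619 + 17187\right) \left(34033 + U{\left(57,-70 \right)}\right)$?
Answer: $-321508584$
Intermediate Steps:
$b{\left(Y \right)} = -7$ ($b{\left(Y \right)} = -4 - 3 = -7$)
$U{\left(y,o \right)} = -3 + y$ ($U{\left(y,o \right)} = 4 + \left(y - 7\right) = 4 + \left(-7 + y\right) = -3 + y$)
$\left(-26619 + 17187\right) \left(34033 + U{\left(57,-70 \right)}\right) = \left(-26619 + 17187\right) \left(34033 + \left(-3 + 57\right)\right) = - 9432 \left(34033 + 54\right) = \left(-9432\right) 34087 = -321508584$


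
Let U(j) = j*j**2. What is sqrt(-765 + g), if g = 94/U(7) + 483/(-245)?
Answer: 89*I*sqrt(5810)/245 ≈ 27.689*I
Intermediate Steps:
U(j) = j**3
g = -2911/1715 (g = 94/(7**3) + 483/(-245) = 94/343 + 483*(-1/245) = 94*(1/343) - 69/35 = 94/343 - 69/35 = -2911/1715 ≈ -1.6974)
sqrt(-765 + g) = sqrt(-765 - 2911/1715) = sqrt(-1314886/1715) = 89*I*sqrt(5810)/245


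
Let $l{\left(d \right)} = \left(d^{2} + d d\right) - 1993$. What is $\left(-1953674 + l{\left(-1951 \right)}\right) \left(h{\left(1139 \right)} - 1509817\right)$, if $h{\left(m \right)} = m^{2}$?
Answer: $-1202118558960$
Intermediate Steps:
$l{\left(d \right)} = -1993 + 2 d^{2}$ ($l{\left(d \right)} = \left(d^{2} + d^{2}\right) - 1993 = 2 d^{2} - 1993 = -1993 + 2 d^{2}$)
$\left(-1953674 + l{\left(-1951 \right)}\right) \left(h{\left(1139 \right)} - 1509817\right) = \left(-1953674 - \left(1993 - 2 \left(-1951\right)^{2}\right)\right) \left(1139^{2} - 1509817\right) = \left(-1953674 + \left(-1993 + 2 \cdot 3806401\right)\right) \left(1297321 - 1509817\right) = \left(-1953674 + \left(-1993 + 7612802\right)\right) \left(-212496\right) = \left(-1953674 + 7610809\right) \left(-212496\right) = 5657135 \left(-212496\right) = -1202118558960$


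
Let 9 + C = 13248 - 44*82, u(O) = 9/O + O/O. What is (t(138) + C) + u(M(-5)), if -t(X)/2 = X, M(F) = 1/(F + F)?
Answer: 9266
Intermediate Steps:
M(F) = 1/(2*F)
u(O) = 1 + 9/O (u(O) = 9/O + 1 = 1 + 9/O)
t(X) = -2*X
C = 9631 (C = -9 + (13248 - 44*82) = -9 + (13248 - 3608) = -9 + 9640 = 9631)
(t(138) + C) + u(M(-5)) = (-2*138 + 9631) + (9 + (½)/(-5))/(((½)/(-5))) = (-276 + 9631) + (9 + (½)*(-⅕))/(((½)*(-⅕))) = 9355 + (9 - ⅒)/(-⅒) = 9355 - 10*89/10 = 9355 - 89 = 9266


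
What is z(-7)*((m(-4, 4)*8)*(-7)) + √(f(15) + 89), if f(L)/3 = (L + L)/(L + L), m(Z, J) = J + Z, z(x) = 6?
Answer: 2*√23 ≈ 9.5917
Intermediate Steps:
f(L) = 3 (f(L) = 3*((L + L)/(L + L)) = 3*((2*L)/((2*L))) = 3*((2*L)*(1/(2*L))) = 3*1 = 3)
z(-7)*((m(-4, 4)*8)*(-7)) + √(f(15) + 89) = 6*(((4 - 4)*8)*(-7)) + √(3 + 89) = 6*((0*8)*(-7)) + √92 = 6*(0*(-7)) + 2*√23 = 6*0 + 2*√23 = 0 + 2*√23 = 2*√23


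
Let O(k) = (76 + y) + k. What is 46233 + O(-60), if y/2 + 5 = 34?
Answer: 46307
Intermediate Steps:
y = 58 (y = -10 + 2*34 = -10 + 68 = 58)
O(k) = 134 + k (O(k) = (76 + 58) + k = 134 + k)
46233 + O(-60) = 46233 + (134 - 60) = 46233 + 74 = 46307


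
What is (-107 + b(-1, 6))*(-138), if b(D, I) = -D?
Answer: 14628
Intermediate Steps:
(-107 + b(-1, 6))*(-138) = (-107 - 1*(-1))*(-138) = (-107 + 1)*(-138) = -106*(-138) = 14628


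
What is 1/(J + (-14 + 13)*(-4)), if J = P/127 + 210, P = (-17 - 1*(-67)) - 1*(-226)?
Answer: 127/27454 ≈ 0.0046259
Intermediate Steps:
P = 276 (P = (-17 + 67) + 226 = 50 + 226 = 276)
J = 26946/127 (J = 276/127 + 210 = 26946/127 ≈ 212.17)
1/(J + (-14 + 13)*(-4)) = 1/(26946/127 + (-14 + 13)*(-4)) = 1/(26946/127 - 1*(-4)) = 1/(26946/127 + 4) = 1/(27454/127) = 127/27454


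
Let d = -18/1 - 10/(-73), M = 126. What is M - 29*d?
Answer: 47014/73 ≈ 644.03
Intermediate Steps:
d = -1304/73 (d = -18*1 - 10*(-1/73) = -18 + 10/73 = -1304/73 ≈ -17.863)
M - 29*d = 126 - 29*(-1304/73) = 126 + 37816/73 = 47014/73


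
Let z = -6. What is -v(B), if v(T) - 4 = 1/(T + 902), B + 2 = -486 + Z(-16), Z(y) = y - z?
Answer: -1617/404 ≈ -4.0025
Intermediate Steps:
Z(y) = 6 + y (Z(y) = y - 1*(-6) = y + 6 = 6 + y)
B = -498 (B = -2 + (-486 + (6 - 16)) = -2 + (-486 - 10) = -2 - 496 = -498)
v(T) = 4 + 1/(902 + T) (v(T) = 4 + 1/(T + 902) = 4 + 1/(902 + T))
-v(B) = -(3609 + 4*(-498))/(902 - 498) = -(3609 - 1992)/404 = -1617/404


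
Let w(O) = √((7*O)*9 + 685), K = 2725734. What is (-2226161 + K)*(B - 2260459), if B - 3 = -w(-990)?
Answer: -1129262785288 - 6494449*I*√365 ≈ -1.1293e+12 - 1.2408e+8*I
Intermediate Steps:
w(O) = √(685 + 63*O) (w(O) = √(63*O + 685) = √(685 + 63*O))
B = 3 - 13*I*√365 (B = 3 - √(685 + 63*(-990)) = 3 - √(685 - 62370) = 3 - √(-61685) = 3 - 13*I*√365 ≈ 3.0 - 248.36*I)
(-2226161 + K)*(B - 2260459) = (-2226161 + 2725734)*((3 - 13*I*√365) - 2260459) = 499573*(-2260456 - 13*I*√365) = -1129262785288 - 6494449*I*√365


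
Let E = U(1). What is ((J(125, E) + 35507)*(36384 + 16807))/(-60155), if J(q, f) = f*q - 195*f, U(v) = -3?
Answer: -1899822947/60155 ≈ -31582.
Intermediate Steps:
E = -3
J(q, f) = -195*f + f*q
((J(125, E) + 35507)*(36384 + 16807))/(-60155) = ((-3*(-195 + 125) + 35507)*(36384 + 16807))/(-60155) = ((-3*(-70) + 35507)*53191)*(-1/60155) = ((210 + 35507)*53191)*(-1/60155) = (35717*53191)*(-1/60155) = 1899822947*(-1/60155) = -1899822947/60155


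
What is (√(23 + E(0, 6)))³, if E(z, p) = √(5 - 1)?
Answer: 125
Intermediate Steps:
E(z, p) = 2 (E(z, p) = √4 = 2)
(√(23 + E(0, 6)))³ = (√(23 + 2))³ = (√25)³ = 5³ = 125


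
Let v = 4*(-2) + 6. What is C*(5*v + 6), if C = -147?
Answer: 588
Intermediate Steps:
v = -2 (v = -8 + 6 = -2)
C*(5*v + 6) = -147*(5*(-2) + 6) = -147*(-10 + 6) = -147*(-4) = 588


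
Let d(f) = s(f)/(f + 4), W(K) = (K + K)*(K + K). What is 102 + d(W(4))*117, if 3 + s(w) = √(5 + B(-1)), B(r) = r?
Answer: 6819/68 ≈ 100.28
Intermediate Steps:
s(w) = -1 (s(w) = -3 + √(5 - 1) = -3 + √4 = -3 + 2 = -1)
W(K) = 4*K² (W(K) = (2*K)*(2*K) = 4*K²)
d(f) = -1/(4 + f) (d(f) = -1/(f + 4) = -1/(4 + f))
102 + d(W(4))*117 = 102 - 1/(4 + 4*4²)*117 = 102 - 1/(4 + 4*16)*117 = 102 - 1/(4 + 64)*117 = 102 - 1/68*117 = 102 - 117/68 = 6819/68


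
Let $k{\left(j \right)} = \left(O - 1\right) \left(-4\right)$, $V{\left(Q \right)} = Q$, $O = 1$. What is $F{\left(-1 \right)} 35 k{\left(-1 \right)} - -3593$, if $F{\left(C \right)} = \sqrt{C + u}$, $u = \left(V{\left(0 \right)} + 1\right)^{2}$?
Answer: $3593$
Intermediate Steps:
$k{\left(j \right)} = 0$ ($k{\left(j \right)} = \left(1 - 1\right) \left(-4\right) = 0 \left(-4\right) = 0$)
$u = 1$ ($u = \left(0 + 1\right)^{2} = 1^{2} = 1$)
$F{\left(C \right)} = \sqrt{1 + C}$ ($F{\left(C \right)} = \sqrt{C + 1} = \sqrt{1 + C}$)
$F{\left(-1 \right)} 35 k{\left(-1 \right)} - -3593 = \sqrt{1 - 1} \cdot 35 \cdot 0 - -3593 = \sqrt{0} \cdot 35 \cdot 0 + 3593 = 0 \cdot 35 \cdot 0 + 3593 = 0 \cdot 0 + 3593 = 0 + 3593 = 3593$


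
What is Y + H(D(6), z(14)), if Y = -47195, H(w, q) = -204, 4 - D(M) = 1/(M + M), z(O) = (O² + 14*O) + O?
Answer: -47399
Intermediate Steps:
z(O) = O² + 15*O
D(M) = 4 - 1/(2*M) (D(M) = 4 - 1/(M + M) = 4 - 1/(2*M))
Y + H(D(6), z(14)) = -47195 - 204 = -47399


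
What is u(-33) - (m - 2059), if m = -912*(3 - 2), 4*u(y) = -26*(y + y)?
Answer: 3400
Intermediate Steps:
u(y) = -13*y (u(y) = (-26*(y + y))/4 = (-52*y)/4 = -13*y)
m = -912 (m = -912*1 = -912)
u(-33) - (m - 2059) = -13*(-33) - (-912 - 2059) = 429 - 1*(-2971) = 429 + 2971 = 3400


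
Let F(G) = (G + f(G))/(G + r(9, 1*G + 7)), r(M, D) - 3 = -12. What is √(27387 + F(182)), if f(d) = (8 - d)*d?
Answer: √27205 ≈ 164.94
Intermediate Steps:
f(d) = d*(8 - d)
r(M, D) = -9 (r(M, D) = 3 - 12 = -9)
F(G) = (G + G*(8 - G))/(-9 + G) (F(G) = (G + G*(8 - G))/(G - 9) = (G + G*(8 - G))/(-9 + G))
√(27387 + F(182)) = √(27387 - 1*182) = √(27387 - 182) = √27205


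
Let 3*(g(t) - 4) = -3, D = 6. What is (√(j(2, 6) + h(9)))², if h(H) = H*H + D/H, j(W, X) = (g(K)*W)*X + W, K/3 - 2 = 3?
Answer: 359/3 ≈ 119.67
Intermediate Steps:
K = 15 (K = 6 + 3*3 = 6 + 9 = 15)
g(t) = 3 (g(t) = 4 + (⅓)*(-3) = 4 - 1 = 3)
j(W, X) = W + 3*W*X (j(W, X) = (3*W)*X + W = 3*W*X + W = W + 3*W*X)
h(H) = H² + 6/H (h(H) = H*H + 6/H = H² + 6/H)
(√(j(2, 6) + h(9)))² = (√(2*(1 + 3*6) + (6 + 9³)/9))² = (√(2*(1 + 18) + (6 + 729)/9))² = (√(2*19 + (⅑)*735))² = (√(38 + 245/3))² = (√(359/3))² = (√1077/3)² = 359/3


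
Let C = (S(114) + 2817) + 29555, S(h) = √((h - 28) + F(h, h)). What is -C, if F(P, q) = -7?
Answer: -32372 - √79 ≈ -32381.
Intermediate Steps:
S(h) = √(-35 + h) (S(h) = √((h - 28) - 7) = √((-28 + h) - 7) = √(-35 + h))
C = 32372 + √79 (C = (√(-35 + 114) + 2817) + 29555 = (√79 + 2817) + 29555 = (2817 + √79) + 29555 = 32372 + √79 ≈ 32381.)
-C = -(32372 + √79) = -32372 - √79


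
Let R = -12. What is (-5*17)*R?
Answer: 1020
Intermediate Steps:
(-5*17)*R = -5*17*(-12) = -85*(-12) = 1020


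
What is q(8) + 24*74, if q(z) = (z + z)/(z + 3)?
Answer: 19552/11 ≈ 1777.5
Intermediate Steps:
q(z) = 2*z/(3 + z) (q(z) = (2*z)/(3 + z) = 2*z/(3 + z))
q(8) + 24*74 = 2*8/(3 + 8) + 24*74 = 2*8/11 + 1776 = 2*8*(1/11) + 1776 = 16/11 + 1776 = 19552/11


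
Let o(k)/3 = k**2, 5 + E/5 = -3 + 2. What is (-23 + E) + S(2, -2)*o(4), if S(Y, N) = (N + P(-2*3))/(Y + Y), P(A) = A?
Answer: -149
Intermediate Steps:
E = -30 (E = -25 + 5*(-3 + 2) = -25 + 5*(-1) = -25 - 5 = -30)
S(Y, N) = (-6 + N)/(2*Y) (S(Y, N) = (N - 2*3)/(Y + Y) = (N - 6)/((2*Y)) = (-6 + N)*(1/(2*Y)) = (-6 + N)/(2*Y))
o(k) = 3*k**2
(-23 + E) + S(2, -2)*o(4) = (-23 - 30) + ((1/2)*(-6 - 2)/2)*(3*4**2) = -53 + ((1/2)*(1/2)*(-8))*(3*16) = -53 - 2*48 = -53 - 96 = -149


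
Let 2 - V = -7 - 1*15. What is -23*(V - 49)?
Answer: 575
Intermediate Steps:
V = 24 (V = 2 - (-7 - 1*15) = 2 - (-7 - 15) = 2 - 1*(-22) = 2 + 22 = 24)
-23*(V - 49) = -23*(24 - 49) = -23*(-25) = 575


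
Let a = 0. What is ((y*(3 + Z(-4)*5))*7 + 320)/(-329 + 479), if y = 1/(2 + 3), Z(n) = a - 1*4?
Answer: 1481/750 ≈ 1.9747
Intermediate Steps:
Z(n) = -4 (Z(n) = 0 - 1*4 = 0 - 4 = -4)
y = ⅕ (y = 1/5 = ⅕ ≈ 0.20000)
((y*(3 + Z(-4)*5))*7 + 320)/(-329 + 479) = (((3 - 4*5)/5)*7 + 320)/(-329 + 479) = (((3 - 20)/5)*7 + 320)/150 = (((⅕)*(-17))*7 + 320)*(1/150) = (-17/5*7 + 320)*(1/150) = (-119/5 + 320)*(1/150) = (1481/5)*(1/150) = 1481/750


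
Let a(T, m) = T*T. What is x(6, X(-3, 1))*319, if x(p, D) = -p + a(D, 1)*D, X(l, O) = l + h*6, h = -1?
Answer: -234465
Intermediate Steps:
a(T, m) = T²
X(l, O) = -6 + l (X(l, O) = l - 1*6 = l - 6 = -6 + l)
x(p, D) = D³ - p (x(p, D) = -p + D²*D = -p + D³ = D³ - p)
x(6, X(-3, 1))*319 = ((-6 - 3)³ - 1*6)*319 = ((-9)³ - 6)*319 = (-729 - 6)*319 = -735*319 = -234465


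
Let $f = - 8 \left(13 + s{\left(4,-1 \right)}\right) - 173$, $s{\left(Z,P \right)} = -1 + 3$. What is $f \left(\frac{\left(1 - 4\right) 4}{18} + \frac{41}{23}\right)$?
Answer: $- \frac{22561}{69} \approx -326.97$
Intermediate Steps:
$s{\left(Z,P \right)} = 2$
$f = -293$ ($f = - 8 \left(13 + 2\right) - 173 = \left(-8\right) 15 - 173 = -120 - 173 = -293$)
$f \left(\frac{\left(1 - 4\right) 4}{18} + \frac{41}{23}\right) = - 293 \left(\frac{\left(1 - 4\right) 4}{18} + \frac{41}{23}\right) = - 293 \left(\left(-3\right) 4 \cdot \frac{1}{18} + 41 \cdot \frac{1}{23}\right) = - 293 \left(\left(-12\right) \frac{1}{18} + \frac{41}{23}\right) = - 293 \left(- \frac{2}{3} + \frac{41}{23}\right) = \left(-293\right) \frac{77}{69} = - \frac{22561}{69}$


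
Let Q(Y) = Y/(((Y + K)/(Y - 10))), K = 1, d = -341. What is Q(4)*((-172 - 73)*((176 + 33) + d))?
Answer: -155232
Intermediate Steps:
Q(Y) = Y*(-10 + Y)/(1 + Y) (Q(Y) = Y/(((Y + 1)/(Y - 10))) = Y/(((1 + Y)/(-10 + Y))) = Y*((-10 + Y)/(1 + Y)) = Y*(-10 + Y)/(1 + Y))
Q(4)*((-172 - 73)*((176 + 33) + d)) = (4*(-10 + 4)/(1 + 4))*((-172 - 73)*((176 + 33) - 341)) = (4*(-6)/5)*(-245*(209 - 341)) = (4*(⅕)*(-6))*(-245*(-132)) = -24/5*32340 = -155232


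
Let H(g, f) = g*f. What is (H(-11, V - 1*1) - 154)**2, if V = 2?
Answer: 27225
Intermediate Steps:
H(g, f) = f*g
(H(-11, V - 1*1) - 154)**2 = ((2 - 1*1)*(-11) - 154)**2 = ((2 - 1)*(-11) - 154)**2 = (1*(-11) - 154)**2 = (-11 - 154)**2 = (-165)**2 = 27225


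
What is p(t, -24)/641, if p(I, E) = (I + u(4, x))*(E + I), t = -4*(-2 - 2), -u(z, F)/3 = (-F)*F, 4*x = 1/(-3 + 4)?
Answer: -259/1282 ≈ -0.20203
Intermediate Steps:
x = ¼ (x = 1/(4*(-3 + 4)) = (¼)/1 = (¼)*1 = ¼ ≈ 0.25000)
u(z, F) = 3*F² (u(z, F) = -3*(-F)*F = -(-3)*F² = 3*F²)
t = 16 (t = -4*(-4) = 16)
p(I, E) = (3/16 + I)*(E + I) (p(I, E) = (I + 3*(¼)²)*(E + I) = (I + 3*(1/16))*(E + I) = (I + 3/16)*(E + I) = (3/16 + I)*(E + I))
p(t, -24)/641 = (16² + (3/16)*(-24) + (3/16)*16 - 24*16)/641 = (256 - 9/2 + 3 - 384)*(1/641) = -259/2*1/641 = -259/1282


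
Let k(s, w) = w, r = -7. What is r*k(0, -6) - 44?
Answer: -2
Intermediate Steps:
r*k(0, -6) - 44 = -7*(-6) - 44 = 42 - 44 = -2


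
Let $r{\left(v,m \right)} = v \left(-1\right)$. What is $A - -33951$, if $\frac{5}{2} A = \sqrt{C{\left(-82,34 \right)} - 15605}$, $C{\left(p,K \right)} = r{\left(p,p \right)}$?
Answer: $33951 + \frac{38 i \sqrt{43}}{5} \approx 33951.0 + 49.837 i$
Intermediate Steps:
$r{\left(v,m \right)} = - v$
$C{\left(p,K \right)} = - p$
$A = \frac{38 i \sqrt{43}}{5}$ ($A = \frac{2 \sqrt{\left(-1\right) \left(-82\right) - 15605}}{5} = \frac{2 \sqrt{82 - 15605}}{5} = \frac{2 \sqrt{-15523}}{5} = \frac{2 \cdot 19 i \sqrt{43}}{5} = \frac{38 i \sqrt{43}}{5} \approx 49.837 i$)
$A - -33951 = \frac{38 i \sqrt{43}}{5} - -33951 = \frac{38 i \sqrt{43}}{5} + 33951 = 33951 + \frac{38 i \sqrt{43}}{5}$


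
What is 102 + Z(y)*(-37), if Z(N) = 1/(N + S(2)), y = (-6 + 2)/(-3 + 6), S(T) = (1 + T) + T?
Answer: 1011/11 ≈ 91.909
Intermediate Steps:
S(T) = 1 + 2*T
y = -4/3 ≈ -1.3333
Z(N) = 1/(5 + N) (Z(N) = 1/(N + (1 + 2*2)) = 1/(N + (1 + 4)) = 1/(N + 5) = 1/(5 + N))
102 + Z(y)*(-37) = 102 - 37/(5 - 4/3) = 102 - 37/(11/3) = 102 + (3/11)*(-37) = 102 - 111/11 = 1011/11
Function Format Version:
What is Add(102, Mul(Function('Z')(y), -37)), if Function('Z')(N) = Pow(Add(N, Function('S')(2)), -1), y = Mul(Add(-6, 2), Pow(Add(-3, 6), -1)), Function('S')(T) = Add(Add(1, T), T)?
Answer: Rational(1011, 11) ≈ 91.909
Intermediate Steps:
Function('S')(T) = Add(1, Mul(2, T))
y = Rational(-4, 3) (y = Mul(-4, Pow(3, -1)) = Mul(-4, Rational(1, 3)) = Rational(-4, 3) ≈ -1.3333)
Function('Z')(N) = Pow(Add(5, N), -1) (Function('Z')(N) = Pow(Add(N, Add(1, Mul(2, 2))), -1) = Pow(Add(N, Add(1, 4)), -1) = Pow(Add(N, 5), -1) = Pow(Add(5, N), -1))
Add(102, Mul(Function('Z')(y), -37)) = Add(102, Mul(Pow(Add(5, Rational(-4, 3)), -1), -37)) = Add(102, Mul(Pow(Rational(11, 3), -1), -37)) = Add(102, Mul(Rational(3, 11), -37)) = Add(102, Rational(-111, 11)) = Rational(1011, 11)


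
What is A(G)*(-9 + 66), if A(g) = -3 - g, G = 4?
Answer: -399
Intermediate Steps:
A(G)*(-9 + 66) = (-3 - 1*4)*(-9 + 66) = (-3 - 4)*57 = -7*57 = -399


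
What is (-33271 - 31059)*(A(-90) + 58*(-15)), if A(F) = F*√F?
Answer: 55967100 + 17369100*I*√10 ≈ 5.5967e+7 + 5.4926e+7*I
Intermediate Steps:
A(F) = F^(3/2)
(-33271 - 31059)*(A(-90) + 58*(-15)) = (-33271 - 31059)*((-90)^(3/2) + 58*(-15)) = -64330*(-270*I*√10 - 870) = -64330*(-870 - 270*I*√10) = 55967100 + 17369100*I*√10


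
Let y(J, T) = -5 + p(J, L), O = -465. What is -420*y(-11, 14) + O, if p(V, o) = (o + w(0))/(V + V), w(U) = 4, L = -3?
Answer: 18195/11 ≈ 1654.1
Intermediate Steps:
p(V, o) = (4 + o)/(2*V) (p(V, o) = (o + 4)/(V + V) = (4 + o)/((2*V)) = (4 + o)*(1/(2*V)) = (4 + o)/(2*V))
y(J, T) = -5 + 1/(2*J) (y(J, T) = -5 + (4 - 3)/(2*J) = -5 + (½)*1/J = -5 + 1/(2*J))
-420*y(-11, 14) + O = -420*(-5 + (½)/(-11)) - 465 = -420*(-5 + (½)*(-1/11)) - 465 = -420*(-5 - 1/22) - 465 = -420*(-111/22) - 465 = 23310/11 - 465 = 18195/11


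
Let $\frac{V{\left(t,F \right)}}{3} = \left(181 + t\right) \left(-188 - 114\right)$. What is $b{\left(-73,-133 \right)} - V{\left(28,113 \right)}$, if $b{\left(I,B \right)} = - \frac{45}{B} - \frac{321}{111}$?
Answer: $\frac{931798468}{4921} \approx 1.8935 \cdot 10^{5}$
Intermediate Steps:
$b{\left(I,B \right)} = - \frac{107}{37} - \frac{45}{B}$ ($b{\left(I,B \right)} = - \frac{45}{B} - \frac{107}{37} = - \frac{107}{37} - \frac{45}{B}$)
$V{\left(t,F \right)} = -163986 - 906 t$ ($V{\left(t,F \right)} = 3 \left(181 + t\right) \left(-188 - 114\right) = 3 \left(181 + t\right) \left(-302\right) = 3 \left(-54662 - 302 t\right) = -163986 - 906 t$)
$b{\left(-73,-133 \right)} - V{\left(28,113 \right)} = \left(- \frac{107}{37} - \frac{45}{-133}\right) - \left(-163986 - 25368\right) = \left(- \frac{107}{37} - - \frac{45}{133}\right) - \left(-163986 - 25368\right) = \left(- \frac{107}{37} + \frac{45}{133}\right) - -189354 = - \frac{12566}{4921} + 189354 = \frac{931798468}{4921}$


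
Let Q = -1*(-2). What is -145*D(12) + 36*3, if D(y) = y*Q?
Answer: -3372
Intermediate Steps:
Q = 2
D(y) = 2*y (D(y) = y*2 = 2*y)
-145*D(12) + 36*3 = -290*12 + 36*3 = -145*24 + 108 = -3480 + 108 = -3372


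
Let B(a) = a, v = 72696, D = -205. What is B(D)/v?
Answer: -205/72696 ≈ -0.0028200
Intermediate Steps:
B(D)/v = -205/72696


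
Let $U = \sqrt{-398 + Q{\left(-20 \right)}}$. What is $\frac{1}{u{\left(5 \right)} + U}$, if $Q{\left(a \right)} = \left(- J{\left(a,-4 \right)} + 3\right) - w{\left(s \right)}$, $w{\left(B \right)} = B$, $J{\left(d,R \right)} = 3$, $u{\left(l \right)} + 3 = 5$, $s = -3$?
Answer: $\frac{2}{399} - \frac{i \sqrt{395}}{399} \approx 0.0050125 - 0.049811 i$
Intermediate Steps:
$u{\left(l \right)} = 2$ ($u{\left(l \right)} = -3 + 5 = 2$)
$Q{\left(a \right)} = 3$ ($Q{\left(a \right)} = \left(\left(-1\right) 3 + 3\right) - -3 = \left(-3 + 3\right) + 3 = 0 + 3 = 3$)
$U = i \sqrt{395}$ ($U = \sqrt{-398 + 3} = \sqrt{-395} = i \sqrt{395} \approx 19.875 i$)
$\frac{1}{u{\left(5 \right)} + U} = \frac{1}{2 + i \sqrt{395}}$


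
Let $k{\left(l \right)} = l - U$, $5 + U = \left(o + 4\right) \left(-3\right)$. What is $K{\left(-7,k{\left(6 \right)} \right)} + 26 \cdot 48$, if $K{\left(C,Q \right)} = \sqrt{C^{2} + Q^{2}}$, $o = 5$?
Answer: $1248 + \sqrt{1493} \approx 1286.6$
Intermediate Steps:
$U = -32$ ($U = -5 + \left(5 + 4\right) \left(-3\right) = -5 + 9 \left(-3\right) = -5 - 27 = -32$)
$k{\left(l \right)} = 32 + l$ ($k{\left(l \right)} = l - -32 = l + 32 = 32 + l$)
$K{\left(-7,k{\left(6 \right)} \right)} + 26 \cdot 48 = \sqrt{\left(-7\right)^{2} + \left(32 + 6\right)^{2}} + 26 \cdot 48 = \sqrt{49 + 38^{2}} + 1248 = \sqrt{49 + 1444} + 1248 = \sqrt{1493} + 1248 = 1248 + \sqrt{1493}$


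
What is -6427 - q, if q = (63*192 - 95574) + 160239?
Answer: -83188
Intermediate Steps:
q = 76761 (q = (12096 - 95574) + 160239 = -83478 + 160239 = 76761)
-6427 - q = -6427 - 1*76761 = -6427 - 76761 = -83188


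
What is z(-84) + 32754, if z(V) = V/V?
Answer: 32755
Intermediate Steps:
z(V) = 1
z(-84) + 32754 = 1 + 32754 = 32755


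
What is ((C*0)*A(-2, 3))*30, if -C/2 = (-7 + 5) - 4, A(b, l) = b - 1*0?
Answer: 0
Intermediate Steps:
A(b, l) = b (A(b, l) = b + 0 = b)
C = 12 (C = -2*((-7 + 5) - 4) = -2*(-2 - 4) = -2*(-6) = 12)
((C*0)*A(-2, 3))*30 = ((12*0)*(-2))*30 = (0*(-2))*30 = 0*30 = 0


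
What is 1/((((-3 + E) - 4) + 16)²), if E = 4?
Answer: 1/169 ≈ 0.0059172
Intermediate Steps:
1/((((-3 + E) - 4) + 16)²) = 1/((((-3 + 4) - 4) + 16)²) = 1/(((1 - 4) + 16)²) = 1/((-3 + 16)²) = 1/(13²) = 1/169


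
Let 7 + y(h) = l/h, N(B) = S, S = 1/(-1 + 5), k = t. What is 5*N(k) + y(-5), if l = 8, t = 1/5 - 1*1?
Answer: -147/20 ≈ -7.3500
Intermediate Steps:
t = -4/5 (t = 1/5 - 1 = -4/5 ≈ -0.80000)
k = -4/5 ≈ -0.80000
S = 1/4 ≈ 0.25000
N(B) = 1/4
y(h) = -7 + 8/h
5*N(k) + y(-5) = 5*(1/4) + (-7 + 8/(-5)) = 5/4 + (-7 + 8*(-1/5)) = 5/4 + (-7 - 8/5) = 5/4 - 43/5 = -147/20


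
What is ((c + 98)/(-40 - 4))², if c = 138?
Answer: 3481/121 ≈ 28.769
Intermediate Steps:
((c + 98)/(-40 - 4))² = ((138 + 98)/(-40 - 4))² = (236/(-44))² = (236*(-1/44))² = (-59/11)² = 3481/121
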